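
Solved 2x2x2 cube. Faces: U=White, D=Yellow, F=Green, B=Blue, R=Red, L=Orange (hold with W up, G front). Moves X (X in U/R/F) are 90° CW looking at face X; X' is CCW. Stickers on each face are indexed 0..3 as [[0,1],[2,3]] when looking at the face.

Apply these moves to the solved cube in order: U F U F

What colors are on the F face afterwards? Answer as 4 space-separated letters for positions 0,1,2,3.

After move 1 (U): U=WWWW F=RRGG R=BBRR B=OOBB L=GGOO
After move 2 (F): F=GRGR U=WWOG R=WBWR D=RBYY L=GYOY
After move 3 (U): U=OWGW F=WBGR R=OOWR B=GYBB L=GROY
After move 4 (F): F=GWRB U=OWYR R=GOWR D=WOYY L=GROB
Query: F face = GWRB

Answer: G W R B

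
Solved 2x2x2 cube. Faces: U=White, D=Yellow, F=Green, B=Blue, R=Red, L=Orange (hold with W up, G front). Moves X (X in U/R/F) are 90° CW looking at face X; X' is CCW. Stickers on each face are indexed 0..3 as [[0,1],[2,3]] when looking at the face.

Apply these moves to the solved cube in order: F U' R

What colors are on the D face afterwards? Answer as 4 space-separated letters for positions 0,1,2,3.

After move 1 (F): F=GGGG U=WWOO R=WRWR D=RRYY L=OYOY
After move 2 (U'): U=WOWO F=OYGG R=GGWR B=WRBB L=BBOY
After move 3 (R): R=WGRG U=WYWG F=ORGY D=RBYW B=OROB
Query: D face = RBYW

Answer: R B Y W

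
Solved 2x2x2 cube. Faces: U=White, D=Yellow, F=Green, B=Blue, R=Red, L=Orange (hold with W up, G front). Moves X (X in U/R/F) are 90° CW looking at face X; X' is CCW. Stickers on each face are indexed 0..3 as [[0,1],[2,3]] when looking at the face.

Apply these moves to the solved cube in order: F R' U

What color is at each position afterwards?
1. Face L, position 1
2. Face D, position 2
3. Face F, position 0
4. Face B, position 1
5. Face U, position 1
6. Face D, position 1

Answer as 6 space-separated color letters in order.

After move 1 (F): F=GGGG U=WWOO R=WRWR D=RRYY L=OYOY
After move 2 (R'): R=RRWW U=WBOB F=GWGO D=RGYG B=YBRB
After move 3 (U): U=OWBB F=RRGO R=YBWW B=OYRB L=GWOY
Query 1: L[1] = W
Query 2: D[2] = Y
Query 3: F[0] = R
Query 4: B[1] = Y
Query 5: U[1] = W
Query 6: D[1] = G

Answer: W Y R Y W G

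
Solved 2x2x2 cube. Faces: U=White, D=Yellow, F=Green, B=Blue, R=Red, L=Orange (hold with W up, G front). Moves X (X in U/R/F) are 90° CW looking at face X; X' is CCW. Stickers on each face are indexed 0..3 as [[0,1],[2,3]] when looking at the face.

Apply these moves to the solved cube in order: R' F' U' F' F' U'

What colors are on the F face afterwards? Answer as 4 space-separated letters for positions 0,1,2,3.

After move 1 (R'): R=RRRR U=WBWB F=GWGW D=YGYG B=YBYB
After move 2 (F'): F=WWGG U=WBRR R=GRYR D=OOYG L=OBOW
After move 3 (U'): U=BRWR F=OBGG R=WWYR B=GRYB L=YBOW
After move 4 (F'): F=BGOG U=BRWY R=OWOR D=BWYG L=YROW
After move 5 (F'): F=GGBO U=BROO R=WWBR D=RWYG L=YYOW
After move 6 (U'): U=ROBO F=YYBO R=GGBR B=WWYB L=GROW
Query: F face = YYBO

Answer: Y Y B O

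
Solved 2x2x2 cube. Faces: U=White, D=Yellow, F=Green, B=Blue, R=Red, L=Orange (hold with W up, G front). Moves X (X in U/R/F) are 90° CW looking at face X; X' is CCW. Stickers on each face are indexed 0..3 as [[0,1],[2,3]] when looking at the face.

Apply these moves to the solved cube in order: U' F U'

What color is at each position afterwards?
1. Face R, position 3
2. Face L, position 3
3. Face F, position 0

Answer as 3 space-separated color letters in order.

Answer: R Y B

Derivation:
After move 1 (U'): U=WWWW F=OOGG R=GGRR B=RRBB L=BBOO
After move 2 (F): F=GOGO U=WWOB R=WGWR D=RGYY L=BYOY
After move 3 (U'): U=WBWO F=BYGO R=GOWR B=WGBB L=RROY
Query 1: R[3] = R
Query 2: L[3] = Y
Query 3: F[0] = B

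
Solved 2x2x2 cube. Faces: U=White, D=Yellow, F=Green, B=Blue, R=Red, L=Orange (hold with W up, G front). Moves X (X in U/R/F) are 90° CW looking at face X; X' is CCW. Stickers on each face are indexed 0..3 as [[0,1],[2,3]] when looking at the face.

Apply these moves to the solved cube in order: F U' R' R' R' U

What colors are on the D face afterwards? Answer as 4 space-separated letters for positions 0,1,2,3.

Answer: R B Y W

Derivation:
After move 1 (F): F=GGGG U=WWOO R=WRWR D=RRYY L=OYOY
After move 2 (U'): U=WOWO F=OYGG R=GGWR B=WRBB L=BBOY
After move 3 (R'): R=GRGW U=WBWW F=OOGO D=RYYG B=YRRB
After move 4 (R'): R=RWGG U=WRWY F=OBGW D=ROYO B=GRYB
After move 5 (R'): R=WGRG U=WYWG F=ORGY D=RBYW B=OROB
After move 6 (U): U=WWGY F=WGGY R=ORRG B=BBOB L=OROY
Query: D face = RBYW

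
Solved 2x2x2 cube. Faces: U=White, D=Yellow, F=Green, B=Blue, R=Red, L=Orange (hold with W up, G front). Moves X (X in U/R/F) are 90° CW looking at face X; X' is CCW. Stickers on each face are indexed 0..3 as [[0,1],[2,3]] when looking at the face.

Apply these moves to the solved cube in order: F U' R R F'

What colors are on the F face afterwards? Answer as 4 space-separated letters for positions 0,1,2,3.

After move 1 (F): F=GGGG U=WWOO R=WRWR D=RRYY L=OYOY
After move 2 (U'): U=WOWO F=OYGG R=GGWR B=WRBB L=BBOY
After move 3 (R): R=WGRG U=WYWG F=ORGY D=RBYW B=OROB
After move 4 (R): R=RWGG U=WRWY F=OBGW D=ROYO B=GRYB
After move 5 (F'): F=BWOG U=WRRG R=OWRG D=BYYO L=BYOW
Query: F face = BWOG

Answer: B W O G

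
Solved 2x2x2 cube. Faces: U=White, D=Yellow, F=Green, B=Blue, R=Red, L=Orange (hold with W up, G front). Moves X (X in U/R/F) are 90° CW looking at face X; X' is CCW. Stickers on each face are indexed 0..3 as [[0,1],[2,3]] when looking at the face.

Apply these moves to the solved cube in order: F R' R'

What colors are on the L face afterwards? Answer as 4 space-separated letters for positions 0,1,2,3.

After move 1 (F): F=GGGG U=WWOO R=WRWR D=RRYY L=OYOY
After move 2 (R'): R=RRWW U=WBOB F=GWGO D=RGYG B=YBRB
After move 3 (R'): R=RWRW U=WROY F=GBGB D=RWYO B=GBGB
Query: L face = OYOY

Answer: O Y O Y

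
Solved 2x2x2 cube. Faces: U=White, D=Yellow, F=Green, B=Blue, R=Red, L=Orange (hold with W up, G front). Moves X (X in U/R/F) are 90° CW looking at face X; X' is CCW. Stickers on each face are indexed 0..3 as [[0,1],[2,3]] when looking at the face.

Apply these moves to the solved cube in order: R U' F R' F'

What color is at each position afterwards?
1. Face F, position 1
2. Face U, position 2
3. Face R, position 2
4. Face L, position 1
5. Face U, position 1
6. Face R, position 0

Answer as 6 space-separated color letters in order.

After move 1 (R): R=RRRR U=WGWG F=GYGY D=YBYB B=WBWB
After move 2 (U'): U=GGWW F=OOGY R=GYRR B=RRWB L=WBOO
After move 3 (F): F=GOYO U=GGOB R=WYWR D=RGYB L=WYOB
After move 4 (R'): R=YRWW U=GWOR F=GGYB D=ROYO B=BRGB
After move 5 (F'): F=GBGY U=GWYW R=ORRW D=YBYO L=WROO
Query 1: F[1] = B
Query 2: U[2] = Y
Query 3: R[2] = R
Query 4: L[1] = R
Query 5: U[1] = W
Query 6: R[0] = O

Answer: B Y R R W O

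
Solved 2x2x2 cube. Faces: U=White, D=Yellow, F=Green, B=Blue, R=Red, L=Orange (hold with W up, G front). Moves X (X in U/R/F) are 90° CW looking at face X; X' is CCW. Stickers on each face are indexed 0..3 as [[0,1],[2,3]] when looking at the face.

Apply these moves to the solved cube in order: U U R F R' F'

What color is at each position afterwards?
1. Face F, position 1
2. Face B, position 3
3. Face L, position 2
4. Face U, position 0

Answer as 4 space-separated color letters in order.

After move 1 (U): U=WWWW F=RRGG R=BBRR B=OOBB L=GGOO
After move 2 (U): U=WWWW F=BBGG R=OORR B=GGBB L=RROO
After move 3 (R): R=RORO U=WBWG F=BYGY D=YBYG B=WGWB
After move 4 (F): F=GBYY U=WBOR R=WOGO D=RRYG L=RYOB
After move 5 (R'): R=OOWG U=WWOW F=GBYR D=RBYY B=GGRB
After move 6 (F'): F=BRGY U=WWOW R=BORG D=YBYY L=RWOO
Query 1: F[1] = R
Query 2: B[3] = B
Query 3: L[2] = O
Query 4: U[0] = W

Answer: R B O W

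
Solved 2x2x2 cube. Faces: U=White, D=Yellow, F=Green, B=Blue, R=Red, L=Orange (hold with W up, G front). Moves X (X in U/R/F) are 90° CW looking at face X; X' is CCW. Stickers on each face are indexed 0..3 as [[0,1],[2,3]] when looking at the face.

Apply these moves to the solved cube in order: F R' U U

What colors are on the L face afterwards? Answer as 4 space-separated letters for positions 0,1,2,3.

Answer: R R O Y

Derivation:
After move 1 (F): F=GGGG U=WWOO R=WRWR D=RRYY L=OYOY
After move 2 (R'): R=RRWW U=WBOB F=GWGO D=RGYG B=YBRB
After move 3 (U): U=OWBB F=RRGO R=YBWW B=OYRB L=GWOY
After move 4 (U): U=BOBW F=YBGO R=OYWW B=GWRB L=RROY
Query: L face = RROY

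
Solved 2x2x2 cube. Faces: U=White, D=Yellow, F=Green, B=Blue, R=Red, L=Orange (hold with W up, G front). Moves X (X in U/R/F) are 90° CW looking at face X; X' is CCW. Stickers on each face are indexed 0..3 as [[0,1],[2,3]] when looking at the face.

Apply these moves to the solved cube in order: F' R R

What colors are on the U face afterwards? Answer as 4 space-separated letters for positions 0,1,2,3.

Answer: W O R Y

Derivation:
After move 1 (F'): F=GGGG U=WWRR R=YRYR D=OOYY L=OWOW
After move 2 (R): R=YYRR U=WGRG F=GOGY D=OBYB B=RBWB
After move 3 (R): R=RYRY U=WORY F=GBGB D=OWYR B=GBGB
Query: U face = WORY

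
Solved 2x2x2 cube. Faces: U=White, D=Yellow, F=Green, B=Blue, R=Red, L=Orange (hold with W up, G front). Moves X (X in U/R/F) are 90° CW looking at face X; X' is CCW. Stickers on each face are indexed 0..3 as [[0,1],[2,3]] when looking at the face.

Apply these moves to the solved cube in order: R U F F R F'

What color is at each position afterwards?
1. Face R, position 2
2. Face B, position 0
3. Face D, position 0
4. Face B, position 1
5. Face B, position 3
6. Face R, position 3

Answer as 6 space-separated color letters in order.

After move 1 (R): R=RRRR U=WGWG F=GYGY D=YBYB B=WBWB
After move 2 (U): U=WWGG F=RRGY R=WBRR B=OOWB L=GYOO
After move 3 (F): F=GRYR U=WWOY R=GBGR D=RWYB L=GYOB
After move 4 (F): F=YGRR U=WWBY R=OBYR D=GGYB L=GROW
After move 5 (R): R=YORB U=WGBR F=YGRB D=GWYO B=YOWB
After move 6 (F'): F=GBYR U=WGYR R=WOGB D=RWYO L=GROB
Query 1: R[2] = G
Query 2: B[0] = Y
Query 3: D[0] = R
Query 4: B[1] = O
Query 5: B[3] = B
Query 6: R[3] = B

Answer: G Y R O B B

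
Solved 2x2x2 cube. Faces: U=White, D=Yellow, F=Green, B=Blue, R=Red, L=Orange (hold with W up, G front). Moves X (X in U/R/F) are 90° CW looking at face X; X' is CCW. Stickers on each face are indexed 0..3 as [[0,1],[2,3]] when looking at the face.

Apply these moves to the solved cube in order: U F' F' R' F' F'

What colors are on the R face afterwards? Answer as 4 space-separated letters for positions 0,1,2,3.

After move 1 (U): U=WWWW F=RRGG R=BBRR B=OOBB L=GGOO
After move 2 (F'): F=RGRG U=WWBR R=YBYR D=GOYY L=GWOW
After move 3 (F'): F=GGRR U=WWYY R=OBGR D=WWYY L=GROB
After move 4 (R'): R=BROG U=WBYO F=GWRY D=WGYR B=YOWB
After move 5 (F'): F=WYGR U=WBBO R=GRWG D=RBYR L=GOOY
After move 6 (F'): F=YRWG U=WBGW R=BRRG D=OYYR L=GOOB
Query: R face = BRRG

Answer: B R R G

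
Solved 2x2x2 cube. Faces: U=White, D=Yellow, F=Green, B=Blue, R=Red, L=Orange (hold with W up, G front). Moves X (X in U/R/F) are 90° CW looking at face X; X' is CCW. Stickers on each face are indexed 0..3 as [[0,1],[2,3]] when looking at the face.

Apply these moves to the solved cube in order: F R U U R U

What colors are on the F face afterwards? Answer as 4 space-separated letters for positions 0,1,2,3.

Answer: R O G B

Derivation:
After move 1 (F): F=GGGG U=WWOO R=WRWR D=RRYY L=OYOY
After move 2 (R): R=WWRR U=WGOG F=GRGY D=RBYB B=OBWB
After move 3 (U): U=OWGG F=WWGY R=OBRR B=OYWB L=GROY
After move 4 (U): U=GOGW F=OBGY R=OYRR B=GRWB L=WWOY
After move 5 (R): R=RORY U=GBGY F=OBGB D=RWYG B=WROB
After move 6 (U): U=GGYB F=ROGB R=WRRY B=WWOB L=OBOY
Query: F face = ROGB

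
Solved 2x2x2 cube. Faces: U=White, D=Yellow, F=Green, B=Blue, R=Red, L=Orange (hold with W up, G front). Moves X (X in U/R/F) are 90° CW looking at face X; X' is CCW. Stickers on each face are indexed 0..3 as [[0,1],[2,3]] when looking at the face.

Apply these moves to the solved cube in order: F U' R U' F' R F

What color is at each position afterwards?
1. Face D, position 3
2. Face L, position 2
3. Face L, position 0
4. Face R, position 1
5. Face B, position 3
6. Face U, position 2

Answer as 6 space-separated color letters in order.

After move 1 (F): F=GGGG U=WWOO R=WRWR D=RRYY L=OYOY
After move 2 (U'): U=WOWO F=OYGG R=GGWR B=WRBB L=BBOY
After move 3 (R): R=WGRG U=WYWG F=ORGY D=RBYW B=OROB
After move 4 (U'): U=YGWW F=BBGY R=ORRG B=WGOB L=OROY
After move 5 (F'): F=BYBG U=YGOR R=BRRG D=RYYW L=OWOW
After move 6 (R): R=RBGR U=YYOG F=BYBW D=ROYW B=RGGB
After move 7 (F): F=BBWY U=YYWW R=OBGR D=GRYW L=OROO
Query 1: D[3] = W
Query 2: L[2] = O
Query 3: L[0] = O
Query 4: R[1] = B
Query 5: B[3] = B
Query 6: U[2] = W

Answer: W O O B B W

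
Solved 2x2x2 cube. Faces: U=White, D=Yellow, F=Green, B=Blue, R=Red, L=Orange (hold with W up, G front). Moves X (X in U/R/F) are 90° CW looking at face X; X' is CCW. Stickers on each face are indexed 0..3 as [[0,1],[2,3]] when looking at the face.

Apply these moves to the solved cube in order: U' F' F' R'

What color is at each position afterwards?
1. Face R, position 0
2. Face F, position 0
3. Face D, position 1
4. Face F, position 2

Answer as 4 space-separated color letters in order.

After move 1 (U'): U=WWWW F=OOGG R=GGRR B=RRBB L=BBOO
After move 2 (F'): F=OGOG U=WWGR R=YGYR D=BOYY L=BWOW
After move 3 (F'): F=GGOO U=WWYY R=OGBR D=WWYY L=BROG
After move 4 (R'): R=GROB U=WBYR F=GWOY D=WGYO B=YRWB
Query 1: R[0] = G
Query 2: F[0] = G
Query 3: D[1] = G
Query 4: F[2] = O

Answer: G G G O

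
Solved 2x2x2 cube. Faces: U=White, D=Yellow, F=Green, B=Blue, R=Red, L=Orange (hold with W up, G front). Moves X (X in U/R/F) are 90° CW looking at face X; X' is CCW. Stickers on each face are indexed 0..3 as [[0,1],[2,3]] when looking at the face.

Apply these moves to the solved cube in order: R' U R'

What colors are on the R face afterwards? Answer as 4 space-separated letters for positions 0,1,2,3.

Answer: B R Y R

Derivation:
After move 1 (R'): R=RRRR U=WBWB F=GWGW D=YGYG B=YBYB
After move 2 (U): U=WWBB F=RRGW R=YBRR B=OOYB L=GWOO
After move 3 (R'): R=BRYR U=WYBO F=RWGB D=YRYW B=GOGB
Query: R face = BRYR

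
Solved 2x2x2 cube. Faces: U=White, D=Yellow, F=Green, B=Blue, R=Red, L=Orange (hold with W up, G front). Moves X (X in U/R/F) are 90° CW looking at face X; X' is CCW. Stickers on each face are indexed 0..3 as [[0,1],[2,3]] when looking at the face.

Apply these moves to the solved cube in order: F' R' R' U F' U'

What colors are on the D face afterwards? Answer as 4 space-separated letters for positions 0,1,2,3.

Answer: B W Y R

Derivation:
After move 1 (F'): F=GGGG U=WWRR R=YRYR D=OOYY L=OWOW
After move 2 (R'): R=RRYY U=WBRB F=GWGR D=OGYG B=YBOB
After move 3 (R'): R=RYRY U=WORY F=GBGB D=OWYR B=GBGB
After move 4 (U): U=RWYO F=RYGB R=GBRY B=OWGB L=GBOW
After move 5 (F'): F=YBRG U=RWGR R=WBOY D=BWYR L=GOOY
After move 6 (U'): U=WRRG F=GORG R=YBOY B=WBGB L=OWOY
Query: D face = BWYR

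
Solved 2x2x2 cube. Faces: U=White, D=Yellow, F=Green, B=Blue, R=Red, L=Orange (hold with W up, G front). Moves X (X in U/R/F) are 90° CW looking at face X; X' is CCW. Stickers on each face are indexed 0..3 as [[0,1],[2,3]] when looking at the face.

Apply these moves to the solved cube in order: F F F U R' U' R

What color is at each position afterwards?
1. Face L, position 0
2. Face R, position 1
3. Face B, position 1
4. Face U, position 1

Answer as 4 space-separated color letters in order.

After move 1 (F): F=GGGG U=WWOO R=WRWR D=RRYY L=OYOY
After move 2 (F): F=GGGG U=WWYY R=OROR D=WWYY L=OROR
After move 3 (F): F=GGGG U=WWRR R=YRYR D=OOYY L=OWOW
After move 4 (U): U=RWRW F=YRGG R=BBYR B=OWBB L=GGOW
After move 5 (R'): R=BRBY U=RBRO F=YWGW D=ORYG B=YWOB
After move 6 (U'): U=BORR F=GGGW R=YWBY B=BROB L=YWOW
After move 7 (R): R=BYYW U=BGRW F=GRGG D=OOYB B=RROB
Query 1: L[0] = Y
Query 2: R[1] = Y
Query 3: B[1] = R
Query 4: U[1] = G

Answer: Y Y R G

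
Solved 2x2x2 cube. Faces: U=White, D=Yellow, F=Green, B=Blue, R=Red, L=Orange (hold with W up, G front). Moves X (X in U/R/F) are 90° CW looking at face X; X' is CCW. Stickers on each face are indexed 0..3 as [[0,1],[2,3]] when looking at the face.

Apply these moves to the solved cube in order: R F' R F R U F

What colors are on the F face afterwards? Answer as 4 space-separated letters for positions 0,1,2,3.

Answer: B G W R

Derivation:
After move 1 (R): R=RRRR U=WGWG F=GYGY D=YBYB B=WBWB
After move 2 (F'): F=YYGG U=WGRR R=BRYR D=OOYB L=OGOW
After move 3 (R): R=YBRR U=WYRG F=YOGB D=OWYW B=RBGB
After move 4 (F): F=GYBO U=WYWG R=RBGR D=RYYW L=OOOW
After move 5 (R): R=GRRB U=WYWO F=GYBW D=RGYR B=GBYB
After move 6 (U): U=WWOY F=GRBW R=GBRB B=OOYB L=GYOW
After move 7 (F): F=BGWR U=WWWY R=OBYB D=RGYR L=GROG
Query: F face = BGWR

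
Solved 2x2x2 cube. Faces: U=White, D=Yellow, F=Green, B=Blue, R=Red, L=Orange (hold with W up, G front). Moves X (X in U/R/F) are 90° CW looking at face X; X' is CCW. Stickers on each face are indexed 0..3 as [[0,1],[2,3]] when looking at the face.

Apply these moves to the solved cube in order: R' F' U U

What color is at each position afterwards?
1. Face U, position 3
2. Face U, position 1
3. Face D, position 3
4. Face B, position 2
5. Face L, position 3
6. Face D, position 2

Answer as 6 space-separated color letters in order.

Answer: W R G Y W Y

Derivation:
After move 1 (R'): R=RRRR U=WBWB F=GWGW D=YGYG B=YBYB
After move 2 (F'): F=WWGG U=WBRR R=GRYR D=OOYG L=OBOW
After move 3 (U): U=RWRB F=GRGG R=YBYR B=OBYB L=WWOW
After move 4 (U): U=RRBW F=YBGG R=OBYR B=WWYB L=GROW
Query 1: U[3] = W
Query 2: U[1] = R
Query 3: D[3] = G
Query 4: B[2] = Y
Query 5: L[3] = W
Query 6: D[2] = Y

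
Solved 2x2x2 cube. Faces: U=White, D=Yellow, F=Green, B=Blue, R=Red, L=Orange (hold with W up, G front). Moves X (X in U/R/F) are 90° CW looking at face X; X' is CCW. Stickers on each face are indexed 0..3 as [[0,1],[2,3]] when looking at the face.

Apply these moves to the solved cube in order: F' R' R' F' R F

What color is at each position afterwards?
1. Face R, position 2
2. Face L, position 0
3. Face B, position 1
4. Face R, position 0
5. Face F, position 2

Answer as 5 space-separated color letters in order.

Answer: G O B R R

Derivation:
After move 1 (F'): F=GGGG U=WWRR R=YRYR D=OOYY L=OWOW
After move 2 (R'): R=RRYY U=WBRB F=GWGR D=OGYG B=YBOB
After move 3 (R'): R=RYRY U=WORY F=GBGB D=OWYR B=GBGB
After move 4 (F'): F=BBGG U=WORR R=WYOY D=WWYR L=OYOR
After move 5 (R): R=OWYY U=WBRG F=BWGR D=WGYG B=RBOB
After move 6 (F): F=GBRW U=WBRY R=RWGY D=YOYG L=OWOG
Query 1: R[2] = G
Query 2: L[0] = O
Query 3: B[1] = B
Query 4: R[0] = R
Query 5: F[2] = R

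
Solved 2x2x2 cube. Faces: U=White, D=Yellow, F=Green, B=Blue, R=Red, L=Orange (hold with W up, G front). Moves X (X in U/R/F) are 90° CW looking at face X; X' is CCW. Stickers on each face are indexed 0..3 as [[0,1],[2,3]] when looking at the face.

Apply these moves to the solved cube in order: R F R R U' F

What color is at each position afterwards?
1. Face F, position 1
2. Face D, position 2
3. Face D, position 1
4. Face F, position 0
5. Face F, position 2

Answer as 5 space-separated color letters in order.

Answer: O Y G Y W

Derivation:
After move 1 (R): R=RRRR U=WGWG F=GYGY D=YBYB B=WBWB
After move 2 (F): F=GGYY U=WGOO R=WRGR D=RRYB L=OYOB
After move 3 (R): R=GWRR U=WGOY F=GRYB D=RWYW B=OBGB
After move 4 (R): R=RGRW U=WROB F=GWYW D=RGYO B=YBGB
After move 5 (U'): U=RBWO F=OYYW R=GWRW B=RGGB L=YBOB
After move 6 (F): F=YOWY U=RBBB R=WWOW D=RGYO L=YROG
Query 1: F[1] = O
Query 2: D[2] = Y
Query 3: D[1] = G
Query 4: F[0] = Y
Query 5: F[2] = W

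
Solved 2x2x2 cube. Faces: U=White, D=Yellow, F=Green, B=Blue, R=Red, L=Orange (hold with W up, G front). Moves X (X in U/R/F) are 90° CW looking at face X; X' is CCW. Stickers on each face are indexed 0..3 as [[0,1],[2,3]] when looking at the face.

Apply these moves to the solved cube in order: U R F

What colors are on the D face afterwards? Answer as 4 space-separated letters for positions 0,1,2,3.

Answer: R R Y O

Derivation:
After move 1 (U): U=WWWW F=RRGG R=BBRR B=OOBB L=GGOO
After move 2 (R): R=RBRB U=WRWG F=RYGY D=YBYO B=WOWB
After move 3 (F): F=GRYY U=WROG R=WBGB D=RRYO L=GYOB
Query: D face = RRYO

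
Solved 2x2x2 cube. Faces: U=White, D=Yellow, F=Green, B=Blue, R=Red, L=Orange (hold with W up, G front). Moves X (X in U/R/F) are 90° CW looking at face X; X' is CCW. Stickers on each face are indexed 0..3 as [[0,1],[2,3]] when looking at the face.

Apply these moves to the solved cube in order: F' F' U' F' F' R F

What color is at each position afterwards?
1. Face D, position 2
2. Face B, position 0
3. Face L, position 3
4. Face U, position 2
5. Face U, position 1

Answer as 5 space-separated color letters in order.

After move 1 (F'): F=GGGG U=WWRR R=YRYR D=OOYY L=OWOW
After move 2 (F'): F=GGGG U=WWYY R=OROR D=WWYY L=OROR
After move 3 (U'): U=WYWY F=ORGG R=GGOR B=ORBB L=BBOR
After move 4 (F'): F=RGOG U=WYGO R=WGWR D=BRYY L=BYOW
After move 5 (F'): F=GGRO U=WYWW R=RGBR D=YWYY L=BOOG
After move 6 (R): R=BRRG U=WGWO F=GWRY D=YBYO B=WRYB
After move 7 (F): F=RGYW U=WGGO R=WROG D=RBYO L=BYOB
Query 1: D[2] = Y
Query 2: B[0] = W
Query 3: L[3] = B
Query 4: U[2] = G
Query 5: U[1] = G

Answer: Y W B G G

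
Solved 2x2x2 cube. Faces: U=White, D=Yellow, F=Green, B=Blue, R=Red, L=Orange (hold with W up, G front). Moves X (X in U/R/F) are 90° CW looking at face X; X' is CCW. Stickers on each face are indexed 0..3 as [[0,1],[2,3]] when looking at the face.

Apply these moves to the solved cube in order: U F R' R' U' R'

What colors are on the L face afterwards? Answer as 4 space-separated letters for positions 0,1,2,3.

Answer: R O O Y

Derivation:
After move 1 (U): U=WWWW F=RRGG R=BBRR B=OOBB L=GGOO
After move 2 (F): F=GRGR U=WWOG R=WBWR D=RBYY L=GYOY
After move 3 (R'): R=BRWW U=WBOO F=GWGG D=RRYR B=YOBB
After move 4 (R'): R=RWBW U=WBOY F=GBGO D=RWYG B=RORB
After move 5 (U'): U=BYWO F=GYGO R=GBBW B=RWRB L=ROOY
After move 6 (R'): R=BWGB U=BRWR F=GYGO D=RYYO B=GWWB
Query: L face = ROOY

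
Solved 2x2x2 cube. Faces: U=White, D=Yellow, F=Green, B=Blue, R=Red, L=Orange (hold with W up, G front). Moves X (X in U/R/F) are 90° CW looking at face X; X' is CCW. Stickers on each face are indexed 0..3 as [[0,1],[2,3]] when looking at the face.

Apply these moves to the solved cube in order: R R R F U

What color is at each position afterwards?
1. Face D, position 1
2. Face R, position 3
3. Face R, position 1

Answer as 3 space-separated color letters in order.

Answer: R R B

Derivation:
After move 1 (R): R=RRRR U=WGWG F=GYGY D=YBYB B=WBWB
After move 2 (R): R=RRRR U=WYWY F=GBGB D=YWYW B=GBGB
After move 3 (R): R=RRRR U=WBWB F=GWGW D=YGYG B=YBYB
After move 4 (F): F=GGWW U=WBOO R=WRBR D=RRYG L=OYOG
After move 5 (U): U=OWOB F=WRWW R=YBBR B=OYYB L=GGOG
Query 1: D[1] = R
Query 2: R[3] = R
Query 3: R[1] = B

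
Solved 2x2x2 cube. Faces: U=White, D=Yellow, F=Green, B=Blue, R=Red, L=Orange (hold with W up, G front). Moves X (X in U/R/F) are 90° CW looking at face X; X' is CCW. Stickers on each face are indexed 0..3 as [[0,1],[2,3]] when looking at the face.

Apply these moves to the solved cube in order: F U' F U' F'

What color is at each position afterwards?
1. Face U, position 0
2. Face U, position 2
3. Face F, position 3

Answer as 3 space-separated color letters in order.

Answer: O G G

Derivation:
After move 1 (F): F=GGGG U=WWOO R=WRWR D=RRYY L=OYOY
After move 2 (U'): U=WOWO F=OYGG R=GGWR B=WRBB L=BBOY
After move 3 (F): F=GOGY U=WOYB R=WGOR D=WGYY L=BROR
After move 4 (U'): U=OBWY F=BRGY R=GOOR B=WGBB L=WROR
After move 5 (F'): F=RYBG U=OBGO R=GOWR D=RRYY L=WYOW
Query 1: U[0] = O
Query 2: U[2] = G
Query 3: F[3] = G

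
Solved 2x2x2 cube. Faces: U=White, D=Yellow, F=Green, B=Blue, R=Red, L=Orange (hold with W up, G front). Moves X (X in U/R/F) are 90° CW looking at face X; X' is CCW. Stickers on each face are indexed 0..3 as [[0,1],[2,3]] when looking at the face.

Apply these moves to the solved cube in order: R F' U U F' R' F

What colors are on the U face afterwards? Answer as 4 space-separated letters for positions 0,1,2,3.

After move 1 (R): R=RRRR U=WGWG F=GYGY D=YBYB B=WBWB
After move 2 (F'): F=YYGG U=WGRR R=BRYR D=OOYB L=OGOW
After move 3 (U): U=RWRG F=BRGG R=WBYR B=OGWB L=YYOW
After move 4 (U): U=RRGW F=WBGG R=OGYR B=YYWB L=BROW
After move 5 (F'): F=BGWG U=RROY R=OGOR D=RWYB L=BWOG
After move 6 (R'): R=GROO U=RWOY F=BRWY D=RGYG B=BYWB
After move 7 (F): F=WBYR U=RWGW R=ORYO D=OGYG L=BROG
Query: U face = RWGW

Answer: R W G W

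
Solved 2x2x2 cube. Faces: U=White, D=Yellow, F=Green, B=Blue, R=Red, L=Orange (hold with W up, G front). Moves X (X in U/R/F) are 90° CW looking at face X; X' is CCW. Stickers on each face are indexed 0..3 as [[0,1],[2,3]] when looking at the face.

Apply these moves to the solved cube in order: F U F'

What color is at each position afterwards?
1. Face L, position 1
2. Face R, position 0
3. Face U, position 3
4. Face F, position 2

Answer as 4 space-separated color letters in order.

After move 1 (F): F=GGGG U=WWOO R=WRWR D=RRYY L=OYOY
After move 2 (U): U=OWOW F=WRGG R=BBWR B=OYBB L=GGOY
After move 3 (F'): F=RGWG U=OWBW R=RBRR D=GYYY L=GWOO
Query 1: L[1] = W
Query 2: R[0] = R
Query 3: U[3] = W
Query 4: F[2] = W

Answer: W R W W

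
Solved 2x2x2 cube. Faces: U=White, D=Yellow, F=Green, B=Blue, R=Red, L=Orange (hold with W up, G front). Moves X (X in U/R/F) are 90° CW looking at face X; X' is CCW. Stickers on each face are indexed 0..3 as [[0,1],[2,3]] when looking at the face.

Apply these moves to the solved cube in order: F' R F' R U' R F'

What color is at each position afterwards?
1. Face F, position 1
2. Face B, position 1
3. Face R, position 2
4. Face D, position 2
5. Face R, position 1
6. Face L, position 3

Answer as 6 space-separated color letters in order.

After move 1 (F'): F=GGGG U=WWRR R=YRYR D=OOYY L=OWOW
After move 2 (R): R=YYRR U=WGRG F=GOGY D=OBYB B=RBWB
After move 3 (F'): F=OYGG U=WGYR R=BYOR D=WWYB L=OGOR
After move 4 (R): R=OBRY U=WYYG F=OWGB D=WWYR B=RBGB
After move 5 (U'): U=YGWY F=OGGB R=OWRY B=OBGB L=RBOR
After move 6 (R): R=ROYW U=YGWB F=OWGR D=WGYO B=YBGB
After move 7 (F'): F=WROG U=YGRY R=GOWW D=BRYO L=RBOW
Query 1: F[1] = R
Query 2: B[1] = B
Query 3: R[2] = W
Query 4: D[2] = Y
Query 5: R[1] = O
Query 6: L[3] = W

Answer: R B W Y O W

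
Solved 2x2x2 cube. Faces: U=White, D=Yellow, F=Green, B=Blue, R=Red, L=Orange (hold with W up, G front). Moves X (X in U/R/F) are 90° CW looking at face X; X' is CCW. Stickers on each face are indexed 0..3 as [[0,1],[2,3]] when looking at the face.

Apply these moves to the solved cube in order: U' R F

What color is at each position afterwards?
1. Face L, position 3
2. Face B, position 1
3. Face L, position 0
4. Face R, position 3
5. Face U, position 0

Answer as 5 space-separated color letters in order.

After move 1 (U'): U=WWWW F=OOGG R=GGRR B=RRBB L=BBOO
After move 2 (R): R=RGRG U=WOWG F=OYGY D=YBYR B=WRWB
After move 3 (F): F=GOYY U=WOOB R=WGGG D=RRYR L=BYOB
Query 1: L[3] = B
Query 2: B[1] = R
Query 3: L[0] = B
Query 4: R[3] = G
Query 5: U[0] = W

Answer: B R B G W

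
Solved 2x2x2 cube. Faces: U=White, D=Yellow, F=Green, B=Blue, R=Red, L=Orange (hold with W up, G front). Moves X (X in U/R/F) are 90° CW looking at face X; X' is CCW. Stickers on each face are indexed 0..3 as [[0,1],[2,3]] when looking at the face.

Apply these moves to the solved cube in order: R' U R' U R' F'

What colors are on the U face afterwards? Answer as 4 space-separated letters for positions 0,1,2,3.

Answer: B G O G

Derivation:
After move 1 (R'): R=RRRR U=WBWB F=GWGW D=YGYG B=YBYB
After move 2 (U): U=WWBB F=RRGW R=YBRR B=OOYB L=GWOO
After move 3 (R'): R=BRYR U=WYBO F=RWGB D=YRYW B=GOGB
After move 4 (U): U=BWOY F=BRGB R=GOYR B=GWGB L=RWOO
After move 5 (R'): R=ORGY U=BGOG F=BWGY D=YRYB B=WWRB
After move 6 (F'): F=WYBG U=BGOG R=RRYY D=WOYB L=RGOO
Query: U face = BGOG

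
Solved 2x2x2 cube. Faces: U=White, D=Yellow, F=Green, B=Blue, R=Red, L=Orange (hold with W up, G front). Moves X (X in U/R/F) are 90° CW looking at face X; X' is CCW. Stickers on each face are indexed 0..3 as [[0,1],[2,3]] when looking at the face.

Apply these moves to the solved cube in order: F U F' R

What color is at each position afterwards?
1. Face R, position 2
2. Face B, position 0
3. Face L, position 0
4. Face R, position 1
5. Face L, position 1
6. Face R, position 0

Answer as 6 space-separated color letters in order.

After move 1 (F): F=GGGG U=WWOO R=WRWR D=RRYY L=OYOY
After move 2 (U): U=OWOW F=WRGG R=BBWR B=OYBB L=GGOY
After move 3 (F'): F=RGWG U=OWBW R=RBRR D=GYYY L=GWOO
After move 4 (R): R=RRRB U=OGBG F=RYWY D=GBYO B=WYWB
Query 1: R[2] = R
Query 2: B[0] = W
Query 3: L[0] = G
Query 4: R[1] = R
Query 5: L[1] = W
Query 6: R[0] = R

Answer: R W G R W R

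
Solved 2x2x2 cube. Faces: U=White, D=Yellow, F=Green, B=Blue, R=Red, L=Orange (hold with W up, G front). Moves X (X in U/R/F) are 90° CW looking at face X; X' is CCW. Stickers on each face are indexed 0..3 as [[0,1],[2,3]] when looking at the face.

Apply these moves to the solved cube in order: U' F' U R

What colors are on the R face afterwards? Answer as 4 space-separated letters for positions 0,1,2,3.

After move 1 (U'): U=WWWW F=OOGG R=GGRR B=RRBB L=BBOO
After move 2 (F'): F=OGOG U=WWGR R=YGYR D=BOYY L=BWOW
After move 3 (U): U=GWRW F=YGOG R=RRYR B=BWBB L=OGOW
After move 4 (R): R=YRRR U=GGRG F=YOOY D=BBYB B=WWWB
Query: R face = YRRR

Answer: Y R R R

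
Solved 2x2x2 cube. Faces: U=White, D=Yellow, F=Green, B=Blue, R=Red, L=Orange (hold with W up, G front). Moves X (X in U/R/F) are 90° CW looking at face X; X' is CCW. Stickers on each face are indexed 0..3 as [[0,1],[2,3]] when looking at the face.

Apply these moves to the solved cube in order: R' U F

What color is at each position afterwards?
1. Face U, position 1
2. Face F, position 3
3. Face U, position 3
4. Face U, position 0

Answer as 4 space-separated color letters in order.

Answer: W R W W

Derivation:
After move 1 (R'): R=RRRR U=WBWB F=GWGW D=YGYG B=YBYB
After move 2 (U): U=WWBB F=RRGW R=YBRR B=OOYB L=GWOO
After move 3 (F): F=GRWR U=WWOW R=BBBR D=RYYG L=GYOG
Query 1: U[1] = W
Query 2: F[3] = R
Query 3: U[3] = W
Query 4: U[0] = W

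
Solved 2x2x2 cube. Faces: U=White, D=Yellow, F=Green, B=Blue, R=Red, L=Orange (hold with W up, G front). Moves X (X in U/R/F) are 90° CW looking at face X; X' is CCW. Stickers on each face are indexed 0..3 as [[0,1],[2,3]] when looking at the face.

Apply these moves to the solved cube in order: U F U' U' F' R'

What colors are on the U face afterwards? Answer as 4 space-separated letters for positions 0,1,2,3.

After move 1 (U): U=WWWW F=RRGG R=BBRR B=OOBB L=GGOO
After move 2 (F): F=GRGR U=WWOG R=WBWR D=RBYY L=GYOY
After move 3 (U'): U=WGWO F=GYGR R=GRWR B=WBBB L=OOOY
After move 4 (U'): U=GOWW F=OOGR R=GYWR B=GRBB L=WBOY
After move 5 (F'): F=OROG U=GOGW R=BYRR D=BYYY L=WWOW
After move 6 (R'): R=YRBR U=GBGG F=OOOW D=BRYG B=YRYB
Query: U face = GBGG

Answer: G B G G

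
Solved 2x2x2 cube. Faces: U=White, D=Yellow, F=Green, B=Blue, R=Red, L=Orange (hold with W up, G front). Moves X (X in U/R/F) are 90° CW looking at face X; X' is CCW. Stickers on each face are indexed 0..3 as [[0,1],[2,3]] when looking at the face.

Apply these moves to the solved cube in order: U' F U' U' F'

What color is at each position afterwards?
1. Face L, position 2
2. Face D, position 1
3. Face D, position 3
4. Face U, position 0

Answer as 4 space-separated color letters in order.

After move 1 (U'): U=WWWW F=OOGG R=GGRR B=RRBB L=BBOO
After move 2 (F): F=GOGO U=WWOB R=WGWR D=RGYY L=BYOY
After move 3 (U'): U=WBWO F=BYGO R=GOWR B=WGBB L=RROY
After move 4 (U'): U=BOWW F=RRGO R=BYWR B=GOBB L=WGOY
After move 5 (F'): F=RORG U=BOBW R=GYRR D=GYYY L=WWOW
Query 1: L[2] = O
Query 2: D[1] = Y
Query 3: D[3] = Y
Query 4: U[0] = B

Answer: O Y Y B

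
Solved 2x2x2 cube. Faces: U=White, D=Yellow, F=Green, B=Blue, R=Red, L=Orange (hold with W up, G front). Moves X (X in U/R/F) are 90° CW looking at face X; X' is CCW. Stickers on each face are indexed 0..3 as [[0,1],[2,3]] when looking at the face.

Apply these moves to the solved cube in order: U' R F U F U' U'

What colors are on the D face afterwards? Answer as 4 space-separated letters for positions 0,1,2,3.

Answer: G W Y R

Derivation:
After move 1 (U'): U=WWWW F=OOGG R=GGRR B=RRBB L=BBOO
After move 2 (R): R=RGRG U=WOWG F=OYGY D=YBYR B=WRWB
After move 3 (F): F=GOYY U=WOOB R=WGGG D=RRYR L=BYOB
After move 4 (U): U=OWBO F=WGYY R=WRGG B=BYWB L=GOOB
After move 5 (F): F=YWYG U=OWBO R=BROG D=GWYR L=GROR
After move 6 (U'): U=WOOB F=GRYG R=YWOG B=BRWB L=BYOR
After move 7 (U'): U=OBWO F=BYYG R=GROG B=YWWB L=BROR
Query: D face = GWYR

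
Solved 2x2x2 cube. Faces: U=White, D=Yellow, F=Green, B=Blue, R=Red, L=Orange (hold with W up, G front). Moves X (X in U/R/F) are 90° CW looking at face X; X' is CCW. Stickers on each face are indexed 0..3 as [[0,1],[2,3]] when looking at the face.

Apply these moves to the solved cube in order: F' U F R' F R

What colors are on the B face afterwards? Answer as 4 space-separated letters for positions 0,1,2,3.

Answer: O W B B

Derivation:
After move 1 (F'): F=GGGG U=WWRR R=YRYR D=OOYY L=OWOW
After move 2 (U): U=RWRW F=YRGG R=BBYR B=OWBB L=GGOW
After move 3 (F): F=GYGR U=RWWG R=RBWR D=YBYY L=GOOO
After move 4 (R'): R=BRRW U=RBWO F=GWGG D=YYYR B=YWBB
After move 5 (F): F=GGGW U=RBOO R=WROW D=RBYR L=GYOY
After move 6 (R): R=OWWR U=RGOW F=GBGR D=RBYY B=OWBB
Query: B face = OWBB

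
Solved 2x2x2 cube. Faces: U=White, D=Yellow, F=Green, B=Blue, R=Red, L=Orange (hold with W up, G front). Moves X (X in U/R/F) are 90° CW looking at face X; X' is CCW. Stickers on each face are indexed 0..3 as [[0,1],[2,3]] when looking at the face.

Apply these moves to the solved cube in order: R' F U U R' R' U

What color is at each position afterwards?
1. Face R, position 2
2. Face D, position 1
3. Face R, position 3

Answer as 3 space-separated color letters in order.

After move 1 (R'): R=RRRR U=WBWB F=GWGW D=YGYG B=YBYB
After move 2 (F): F=GGWW U=WBOO R=WRBR D=RRYG L=OYOG
After move 3 (U): U=OWOB F=WRWW R=YBBR B=OYYB L=GGOG
After move 4 (U): U=OOBW F=YBWW R=OYBR B=GGYB L=WROG
After move 5 (R'): R=YROB U=OYBG F=YOWW D=RBYW B=GGRB
After move 6 (R'): R=RBYO U=ORBG F=YYWG D=ROYW B=WGBB
After move 7 (U): U=BOGR F=RBWG R=WGYO B=WRBB L=YYOG
Query 1: R[2] = Y
Query 2: D[1] = O
Query 3: R[3] = O

Answer: Y O O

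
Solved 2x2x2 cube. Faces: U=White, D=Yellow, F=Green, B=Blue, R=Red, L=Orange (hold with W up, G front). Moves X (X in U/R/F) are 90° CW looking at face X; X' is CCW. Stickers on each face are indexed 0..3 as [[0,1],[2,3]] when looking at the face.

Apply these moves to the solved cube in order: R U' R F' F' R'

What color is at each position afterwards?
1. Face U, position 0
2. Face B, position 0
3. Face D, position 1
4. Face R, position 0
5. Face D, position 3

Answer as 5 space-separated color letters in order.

Answer: G R G G O

Derivation:
After move 1 (R): R=RRRR U=WGWG F=GYGY D=YBYB B=WBWB
After move 2 (U'): U=GGWW F=OOGY R=GYRR B=RRWB L=WBOO
After move 3 (R): R=RGRY U=GOWY F=OBGB D=YWYR B=WRGB
After move 4 (F'): F=BBOG U=GORR R=WGYY D=BOYR L=WYOW
After move 5 (F'): F=BGBO U=GOWY R=OGBY D=YWYR L=WROR
After move 6 (R'): R=GYOB U=GGWW F=BOBY D=YGYO B=RRWB
Query 1: U[0] = G
Query 2: B[0] = R
Query 3: D[1] = G
Query 4: R[0] = G
Query 5: D[3] = O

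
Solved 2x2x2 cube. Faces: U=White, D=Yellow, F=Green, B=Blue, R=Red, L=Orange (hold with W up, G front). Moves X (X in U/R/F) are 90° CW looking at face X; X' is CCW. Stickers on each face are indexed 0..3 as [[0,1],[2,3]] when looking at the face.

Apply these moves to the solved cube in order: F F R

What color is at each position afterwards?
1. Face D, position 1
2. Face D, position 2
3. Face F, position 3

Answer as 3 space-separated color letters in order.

After move 1 (F): F=GGGG U=WWOO R=WRWR D=RRYY L=OYOY
After move 2 (F): F=GGGG U=WWYY R=OROR D=WWYY L=OROR
After move 3 (R): R=OORR U=WGYG F=GWGY D=WBYB B=YBWB
Query 1: D[1] = B
Query 2: D[2] = Y
Query 3: F[3] = Y

Answer: B Y Y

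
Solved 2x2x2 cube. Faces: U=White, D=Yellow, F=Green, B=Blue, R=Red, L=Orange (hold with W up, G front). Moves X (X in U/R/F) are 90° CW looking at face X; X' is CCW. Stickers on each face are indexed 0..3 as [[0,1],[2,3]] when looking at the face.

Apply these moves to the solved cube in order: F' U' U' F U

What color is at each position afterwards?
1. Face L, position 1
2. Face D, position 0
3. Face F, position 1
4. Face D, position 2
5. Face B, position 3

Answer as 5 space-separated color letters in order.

After move 1 (F'): F=GGGG U=WWRR R=YRYR D=OOYY L=OWOW
After move 2 (U'): U=WRWR F=OWGG R=GGYR B=YRBB L=BBOW
After move 3 (U'): U=RRWW F=BBGG R=OWYR B=GGBB L=YROW
After move 4 (F): F=GBGB U=RRWR R=WWWR D=YOYY L=YOOO
After move 5 (U): U=WRRR F=WWGB R=GGWR B=YOBB L=GBOO
Query 1: L[1] = B
Query 2: D[0] = Y
Query 3: F[1] = W
Query 4: D[2] = Y
Query 5: B[3] = B

Answer: B Y W Y B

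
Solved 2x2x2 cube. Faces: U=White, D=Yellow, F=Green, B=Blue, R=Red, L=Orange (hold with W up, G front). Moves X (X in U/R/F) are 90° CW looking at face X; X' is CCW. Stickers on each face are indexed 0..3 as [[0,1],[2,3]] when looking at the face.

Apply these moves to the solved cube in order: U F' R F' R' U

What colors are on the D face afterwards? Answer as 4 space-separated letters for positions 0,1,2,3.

After move 1 (U): U=WWWW F=RRGG R=BBRR B=OOBB L=GGOO
After move 2 (F'): F=RGRG U=WWBR R=YBYR D=GOYY L=GWOW
After move 3 (R): R=YYRB U=WGBG F=RORY D=GBYO B=ROWB
After move 4 (F'): F=OYRR U=WGYR R=BYGB D=WWYO L=GGOB
After move 5 (R'): R=YBBG U=WWYR F=OGRR D=WYYR B=OOWB
After move 6 (U): U=YWRW F=YBRR R=OOBG B=GGWB L=OGOB
Query: D face = WYYR

Answer: W Y Y R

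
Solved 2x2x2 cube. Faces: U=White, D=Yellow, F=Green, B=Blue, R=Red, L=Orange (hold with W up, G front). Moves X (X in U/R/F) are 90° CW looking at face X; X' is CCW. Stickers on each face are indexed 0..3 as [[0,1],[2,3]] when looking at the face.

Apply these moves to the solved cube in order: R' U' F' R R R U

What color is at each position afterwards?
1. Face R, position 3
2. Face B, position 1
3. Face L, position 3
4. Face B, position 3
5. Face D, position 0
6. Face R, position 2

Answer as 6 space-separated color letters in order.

After move 1 (R'): R=RRRR U=WBWB F=GWGW D=YGYG B=YBYB
After move 2 (U'): U=BBWW F=OOGW R=GWRR B=RRYB L=YBOO
After move 3 (F'): F=OWOG U=BBGR R=GWYR D=BOYG L=YWOW
After move 4 (R): R=YGRW U=BWGG F=OOOG D=BYYR B=RRBB
After move 5 (R): R=RYWG U=BOGG F=OYOR D=BBYR B=GRWB
After move 6 (R): R=WRGY U=BYGR F=OBOR D=BWYG B=GROB
After move 7 (U): U=GBRY F=WROR R=GRGY B=YWOB L=OBOW
Query 1: R[3] = Y
Query 2: B[1] = W
Query 3: L[3] = W
Query 4: B[3] = B
Query 5: D[0] = B
Query 6: R[2] = G

Answer: Y W W B B G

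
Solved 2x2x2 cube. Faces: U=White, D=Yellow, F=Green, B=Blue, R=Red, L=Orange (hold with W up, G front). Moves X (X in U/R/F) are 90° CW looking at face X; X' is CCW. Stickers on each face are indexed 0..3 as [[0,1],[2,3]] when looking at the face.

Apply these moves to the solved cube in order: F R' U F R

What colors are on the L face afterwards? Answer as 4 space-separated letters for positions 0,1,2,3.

Answer: G R O G

Derivation:
After move 1 (F): F=GGGG U=WWOO R=WRWR D=RRYY L=OYOY
After move 2 (R'): R=RRWW U=WBOB F=GWGO D=RGYG B=YBRB
After move 3 (U): U=OWBB F=RRGO R=YBWW B=OYRB L=GWOY
After move 4 (F): F=GROR U=OWYW R=BBBW D=WYYG L=GROG
After move 5 (R): R=BBWB U=ORYR F=GYOG D=WRYO B=WYWB
Query: L face = GROG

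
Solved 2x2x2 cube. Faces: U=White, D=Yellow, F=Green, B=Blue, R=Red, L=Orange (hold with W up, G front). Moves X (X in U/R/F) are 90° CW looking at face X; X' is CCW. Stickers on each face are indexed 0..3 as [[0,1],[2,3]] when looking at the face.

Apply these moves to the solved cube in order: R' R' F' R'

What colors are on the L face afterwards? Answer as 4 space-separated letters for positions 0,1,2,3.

Answer: O Y O W

Derivation:
After move 1 (R'): R=RRRR U=WBWB F=GWGW D=YGYG B=YBYB
After move 2 (R'): R=RRRR U=WYWY F=GBGB D=YWYW B=GBGB
After move 3 (F'): F=BBGG U=WYRR R=WRYR D=OOYW L=OYOW
After move 4 (R'): R=RRWY U=WGRG F=BYGR D=OBYG B=WBOB
Query: L face = OYOW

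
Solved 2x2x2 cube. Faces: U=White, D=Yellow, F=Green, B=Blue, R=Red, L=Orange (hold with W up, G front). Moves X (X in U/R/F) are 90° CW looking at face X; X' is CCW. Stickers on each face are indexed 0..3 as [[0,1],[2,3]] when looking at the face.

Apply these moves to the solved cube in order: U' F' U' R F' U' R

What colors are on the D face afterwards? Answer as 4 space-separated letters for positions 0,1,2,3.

After move 1 (U'): U=WWWW F=OOGG R=GGRR B=RRBB L=BBOO
After move 2 (F'): F=OGOG U=WWGR R=YGYR D=BOYY L=BWOW
After move 3 (U'): U=WRWG F=BWOG R=OGYR B=YGBB L=RROW
After move 4 (R): R=YORG U=WWWG F=BOOY D=BBYY B=GGRB
After move 5 (F'): F=OYBO U=WWYR R=BOBG D=RWYY L=RGOW
After move 6 (U'): U=WRWY F=RGBO R=OYBG B=BORB L=GGOW
After move 7 (R): R=BOGY U=WGWO F=RWBY D=RRYB B=YORB
Query: D face = RRYB

Answer: R R Y B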